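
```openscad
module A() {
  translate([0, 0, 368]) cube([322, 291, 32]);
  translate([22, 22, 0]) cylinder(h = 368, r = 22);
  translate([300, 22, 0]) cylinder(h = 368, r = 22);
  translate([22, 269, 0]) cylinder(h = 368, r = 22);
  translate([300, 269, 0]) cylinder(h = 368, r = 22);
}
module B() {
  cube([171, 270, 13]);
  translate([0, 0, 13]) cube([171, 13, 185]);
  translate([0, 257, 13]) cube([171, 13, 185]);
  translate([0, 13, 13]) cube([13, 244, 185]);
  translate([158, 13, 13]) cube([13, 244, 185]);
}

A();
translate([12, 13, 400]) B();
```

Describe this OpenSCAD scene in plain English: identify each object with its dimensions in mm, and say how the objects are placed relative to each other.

A is a simple wooden stool: a rectangular seat 322 mm (x) by 291 mm (y), 32 mm thick, top face at z = 400 mm, on four round legs, each 44 mm in diameter. The legs rest on z = 0, each leg's axis is inset half a diameter from the nearest pair of seat edges (so the leg's bounding box is flush with the corner).

B is an open storage box with external size 171×270×198 mm and wall thickness 13 mm (the base is also 13 mm thick). The base covers the whole footprint; the four walls stand on the base, with the y-facing walls full-width and the x-facing walls fitting between their inner faces.

The open box is on top of the stool.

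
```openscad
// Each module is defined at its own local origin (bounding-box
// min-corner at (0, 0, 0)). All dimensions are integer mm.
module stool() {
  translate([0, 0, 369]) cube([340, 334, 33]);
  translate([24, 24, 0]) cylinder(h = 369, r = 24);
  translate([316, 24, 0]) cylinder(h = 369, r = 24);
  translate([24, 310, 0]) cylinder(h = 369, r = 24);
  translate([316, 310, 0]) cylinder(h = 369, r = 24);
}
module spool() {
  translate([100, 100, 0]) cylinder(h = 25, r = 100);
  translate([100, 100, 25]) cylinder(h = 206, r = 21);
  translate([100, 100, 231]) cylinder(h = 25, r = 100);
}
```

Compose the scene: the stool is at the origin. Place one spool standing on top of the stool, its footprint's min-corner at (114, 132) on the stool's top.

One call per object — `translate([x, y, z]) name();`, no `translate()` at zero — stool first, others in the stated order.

stool();
translate([114, 132, 402]) spool();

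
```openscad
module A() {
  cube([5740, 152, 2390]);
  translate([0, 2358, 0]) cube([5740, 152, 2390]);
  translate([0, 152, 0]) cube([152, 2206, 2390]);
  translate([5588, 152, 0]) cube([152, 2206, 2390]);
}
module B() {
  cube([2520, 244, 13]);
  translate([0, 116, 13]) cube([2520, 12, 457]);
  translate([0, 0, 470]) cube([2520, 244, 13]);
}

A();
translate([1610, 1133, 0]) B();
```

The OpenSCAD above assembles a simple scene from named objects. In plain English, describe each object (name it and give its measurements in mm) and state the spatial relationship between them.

A is a box-shaped house frame (walls only): outside footprint 5740×2510 mm, wall height 2390 mm, wall thickness 152 mm. The two y-facing walls run the full x-width; the two x-facing walls fit between the inner faces of the y-facing walls.

B is an I-beam lying along x, 2520 mm long. Overall section height 483 mm. Two flanges 244 mm wide (y) and 13 mm thick, one on the floor and one at the top; a web 12 mm thick runs between them, centred on the flange width.

The I-beam sits inside the house frame, centred.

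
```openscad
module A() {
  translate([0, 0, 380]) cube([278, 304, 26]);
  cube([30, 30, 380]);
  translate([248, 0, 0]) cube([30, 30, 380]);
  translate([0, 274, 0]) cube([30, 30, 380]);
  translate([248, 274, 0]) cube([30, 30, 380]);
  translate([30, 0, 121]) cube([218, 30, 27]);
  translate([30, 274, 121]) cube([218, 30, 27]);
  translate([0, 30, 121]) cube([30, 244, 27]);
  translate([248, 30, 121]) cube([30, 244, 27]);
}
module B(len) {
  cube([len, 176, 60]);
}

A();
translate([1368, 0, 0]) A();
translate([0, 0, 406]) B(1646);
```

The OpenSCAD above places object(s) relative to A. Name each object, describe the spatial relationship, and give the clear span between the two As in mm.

Second stool starts at x = 1368; first ends at x = 278; clear span = 1368 − 278 = 1090 mm.

A is a stool. B is a beam. A beam spans the tops of two stools. The clear span between the two stools is 1090 mm.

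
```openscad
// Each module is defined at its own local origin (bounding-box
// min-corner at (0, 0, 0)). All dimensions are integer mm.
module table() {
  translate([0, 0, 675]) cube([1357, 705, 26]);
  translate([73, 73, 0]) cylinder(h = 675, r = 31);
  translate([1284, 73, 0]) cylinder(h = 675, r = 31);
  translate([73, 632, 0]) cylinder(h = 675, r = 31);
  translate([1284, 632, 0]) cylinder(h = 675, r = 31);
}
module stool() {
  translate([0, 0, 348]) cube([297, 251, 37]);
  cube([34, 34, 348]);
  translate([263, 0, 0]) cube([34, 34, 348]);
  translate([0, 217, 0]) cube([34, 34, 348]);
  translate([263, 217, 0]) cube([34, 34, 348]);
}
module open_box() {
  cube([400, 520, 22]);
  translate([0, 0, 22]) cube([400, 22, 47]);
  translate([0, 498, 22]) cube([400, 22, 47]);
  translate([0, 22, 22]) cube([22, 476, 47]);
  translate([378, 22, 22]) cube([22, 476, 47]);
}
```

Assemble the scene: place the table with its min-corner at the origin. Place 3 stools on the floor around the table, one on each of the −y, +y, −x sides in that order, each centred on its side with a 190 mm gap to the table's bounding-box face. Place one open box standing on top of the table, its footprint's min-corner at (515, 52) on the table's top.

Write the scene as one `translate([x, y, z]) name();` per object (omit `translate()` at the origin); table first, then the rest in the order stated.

table();
translate([530, -441, 0]) stool();
translate([530, 895, 0]) stool();
translate([-487, 227, 0]) stool();
translate([515, 52, 701]) open_box();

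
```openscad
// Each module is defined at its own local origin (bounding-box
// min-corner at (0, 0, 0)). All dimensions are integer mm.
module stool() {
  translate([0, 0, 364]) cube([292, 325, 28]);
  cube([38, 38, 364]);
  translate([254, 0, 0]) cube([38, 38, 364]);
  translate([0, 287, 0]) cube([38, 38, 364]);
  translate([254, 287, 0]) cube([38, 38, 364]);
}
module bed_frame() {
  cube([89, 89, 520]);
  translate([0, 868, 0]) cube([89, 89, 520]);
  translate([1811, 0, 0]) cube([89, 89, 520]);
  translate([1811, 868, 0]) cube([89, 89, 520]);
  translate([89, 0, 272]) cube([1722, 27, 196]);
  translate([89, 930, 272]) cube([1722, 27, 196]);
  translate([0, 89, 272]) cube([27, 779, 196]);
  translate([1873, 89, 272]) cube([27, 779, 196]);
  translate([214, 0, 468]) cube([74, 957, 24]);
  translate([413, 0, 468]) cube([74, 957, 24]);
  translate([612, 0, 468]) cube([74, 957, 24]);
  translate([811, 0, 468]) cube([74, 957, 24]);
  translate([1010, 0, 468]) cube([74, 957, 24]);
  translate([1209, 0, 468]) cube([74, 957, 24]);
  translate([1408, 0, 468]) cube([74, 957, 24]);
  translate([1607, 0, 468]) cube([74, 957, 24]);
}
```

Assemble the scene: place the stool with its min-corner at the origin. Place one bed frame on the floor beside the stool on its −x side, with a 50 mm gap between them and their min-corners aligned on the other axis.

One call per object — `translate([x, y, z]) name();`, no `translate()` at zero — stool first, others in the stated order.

stool();
translate([-1950, 0, 0]) bed_frame();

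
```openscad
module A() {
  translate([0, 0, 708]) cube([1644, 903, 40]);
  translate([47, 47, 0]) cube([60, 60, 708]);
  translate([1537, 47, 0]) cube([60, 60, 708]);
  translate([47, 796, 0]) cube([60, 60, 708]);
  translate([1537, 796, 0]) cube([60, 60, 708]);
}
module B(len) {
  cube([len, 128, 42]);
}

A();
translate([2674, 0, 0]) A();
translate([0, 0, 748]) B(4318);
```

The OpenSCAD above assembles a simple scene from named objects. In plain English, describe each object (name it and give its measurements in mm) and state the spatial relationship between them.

A is a table: top 1644 mm (x) × 903 mm (y), 40 mm thick, upper face at z = 748 mm, on four 60×60 mm square legs, each inset 47 mm from the nearest pair of top edges, running from z = 0 to the bottom of the top.

B is a rectangular beam 4318 mm long (x), 128 mm deep (y), 42 mm thick (z).

The beam spans the tops of two tables placed 1030 mm apart, resting at z = 748 mm.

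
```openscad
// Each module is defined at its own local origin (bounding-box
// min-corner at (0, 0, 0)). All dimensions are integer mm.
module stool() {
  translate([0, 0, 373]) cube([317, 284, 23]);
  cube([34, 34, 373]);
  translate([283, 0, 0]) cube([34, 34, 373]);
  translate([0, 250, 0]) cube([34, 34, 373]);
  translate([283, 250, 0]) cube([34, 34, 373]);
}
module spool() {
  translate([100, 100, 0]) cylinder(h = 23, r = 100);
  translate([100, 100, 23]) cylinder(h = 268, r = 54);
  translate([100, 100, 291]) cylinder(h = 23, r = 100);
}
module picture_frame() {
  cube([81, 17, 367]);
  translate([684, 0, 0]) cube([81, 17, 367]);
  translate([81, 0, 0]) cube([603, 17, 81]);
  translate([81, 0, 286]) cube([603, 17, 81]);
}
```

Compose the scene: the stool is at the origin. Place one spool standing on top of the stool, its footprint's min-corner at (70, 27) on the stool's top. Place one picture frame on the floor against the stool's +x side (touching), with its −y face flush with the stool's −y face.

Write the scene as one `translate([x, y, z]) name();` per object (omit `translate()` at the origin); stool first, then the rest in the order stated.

stool();
translate([70, 27, 396]) spool();
translate([317, 0, 0]) picture_frame();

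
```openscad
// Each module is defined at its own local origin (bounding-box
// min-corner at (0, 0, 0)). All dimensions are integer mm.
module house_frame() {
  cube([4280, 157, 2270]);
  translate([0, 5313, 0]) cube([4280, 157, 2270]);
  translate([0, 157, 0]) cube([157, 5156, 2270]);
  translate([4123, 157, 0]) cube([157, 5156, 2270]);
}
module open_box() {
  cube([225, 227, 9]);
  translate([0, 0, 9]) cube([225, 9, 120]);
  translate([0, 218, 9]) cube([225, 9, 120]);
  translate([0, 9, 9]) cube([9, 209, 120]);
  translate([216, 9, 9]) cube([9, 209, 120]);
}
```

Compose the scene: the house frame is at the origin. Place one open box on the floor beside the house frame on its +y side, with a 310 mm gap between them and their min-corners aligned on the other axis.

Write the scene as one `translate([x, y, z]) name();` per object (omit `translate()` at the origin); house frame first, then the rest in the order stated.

house_frame();
translate([0, 5780, 0]) open_box();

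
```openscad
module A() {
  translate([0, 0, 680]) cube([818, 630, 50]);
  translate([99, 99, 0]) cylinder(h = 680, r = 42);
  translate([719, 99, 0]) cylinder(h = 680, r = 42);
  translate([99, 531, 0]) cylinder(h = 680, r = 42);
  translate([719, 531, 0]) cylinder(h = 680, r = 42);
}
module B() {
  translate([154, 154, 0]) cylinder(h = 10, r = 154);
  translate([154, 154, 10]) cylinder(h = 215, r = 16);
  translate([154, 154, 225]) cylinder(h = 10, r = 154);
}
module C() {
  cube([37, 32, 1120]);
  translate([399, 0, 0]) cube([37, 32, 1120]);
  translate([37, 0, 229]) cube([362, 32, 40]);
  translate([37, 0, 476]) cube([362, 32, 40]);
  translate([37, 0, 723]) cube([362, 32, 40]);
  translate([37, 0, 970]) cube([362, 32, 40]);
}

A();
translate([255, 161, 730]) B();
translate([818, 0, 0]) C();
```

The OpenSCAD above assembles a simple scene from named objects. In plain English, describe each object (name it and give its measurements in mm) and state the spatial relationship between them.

A is a rectangular dining table. The top is 818×630×50 mm with its upper surface at z = 730 mm. It stands on four round legs of 84 mm diameter, each leg's bounding box inset 57 mm from the nearest pair of top edges, running from the floor to the underside of the top.

B is a spool: two coaxial disc flanges of radius 154 mm and thickness 10 mm, joined by a core cylinder of radius 16 mm and height 215 mm. The lower flange rests on z = 0 and the three cylinders share a vertical axis.

C is a straight ladder. Two 37×32 mm vertical rails, 1120 mm tall, stand 436 mm apart (outside-to-outside) with their front faces coplanar on the −y side. 4 rungs, each 32 mm deep and 40 mm tall, span between the inner faces of the rails, front faces flush with the rails. The lowest rung's underside is at z = 229 mm and rungs are spaced 247 mm apart (underside to underside).

The spool is on top of the table, centred. The ladder is against the table's +x side, with their −y faces flush.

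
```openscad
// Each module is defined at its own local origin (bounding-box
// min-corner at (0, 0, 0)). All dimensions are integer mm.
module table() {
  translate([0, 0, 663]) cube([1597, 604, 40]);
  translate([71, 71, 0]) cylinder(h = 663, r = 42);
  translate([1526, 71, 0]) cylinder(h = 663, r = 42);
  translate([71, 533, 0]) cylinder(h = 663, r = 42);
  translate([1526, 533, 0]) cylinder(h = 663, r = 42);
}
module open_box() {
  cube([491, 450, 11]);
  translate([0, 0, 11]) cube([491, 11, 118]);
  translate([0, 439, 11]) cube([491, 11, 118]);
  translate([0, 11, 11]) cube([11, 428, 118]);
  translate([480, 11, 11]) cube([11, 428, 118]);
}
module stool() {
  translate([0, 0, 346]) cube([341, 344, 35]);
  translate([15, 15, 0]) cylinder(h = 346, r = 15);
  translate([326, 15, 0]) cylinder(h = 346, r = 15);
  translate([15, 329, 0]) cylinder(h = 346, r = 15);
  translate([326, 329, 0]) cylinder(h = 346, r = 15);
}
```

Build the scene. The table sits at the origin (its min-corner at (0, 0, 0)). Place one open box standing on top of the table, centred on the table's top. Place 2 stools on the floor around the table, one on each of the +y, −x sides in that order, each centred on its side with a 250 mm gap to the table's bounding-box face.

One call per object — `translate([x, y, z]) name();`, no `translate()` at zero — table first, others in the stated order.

table();
translate([553, 77, 703]) open_box();
translate([628, 854, 0]) stool();
translate([-591, 130, 0]) stool();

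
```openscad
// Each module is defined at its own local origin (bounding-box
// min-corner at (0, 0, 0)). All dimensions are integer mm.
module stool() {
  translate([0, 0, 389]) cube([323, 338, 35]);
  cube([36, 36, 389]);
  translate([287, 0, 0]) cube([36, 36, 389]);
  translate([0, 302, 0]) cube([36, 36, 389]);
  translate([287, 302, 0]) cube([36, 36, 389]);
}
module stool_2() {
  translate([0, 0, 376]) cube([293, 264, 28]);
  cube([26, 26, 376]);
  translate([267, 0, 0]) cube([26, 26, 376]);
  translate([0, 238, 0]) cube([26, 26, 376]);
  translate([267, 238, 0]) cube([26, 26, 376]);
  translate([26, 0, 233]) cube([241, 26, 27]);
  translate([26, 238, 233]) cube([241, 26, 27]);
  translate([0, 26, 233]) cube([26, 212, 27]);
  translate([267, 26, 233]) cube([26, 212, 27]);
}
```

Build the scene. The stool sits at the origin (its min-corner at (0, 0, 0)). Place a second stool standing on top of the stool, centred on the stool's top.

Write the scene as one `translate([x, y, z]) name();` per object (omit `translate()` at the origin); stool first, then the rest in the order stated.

stool();
translate([15, 37, 424]) stool_2();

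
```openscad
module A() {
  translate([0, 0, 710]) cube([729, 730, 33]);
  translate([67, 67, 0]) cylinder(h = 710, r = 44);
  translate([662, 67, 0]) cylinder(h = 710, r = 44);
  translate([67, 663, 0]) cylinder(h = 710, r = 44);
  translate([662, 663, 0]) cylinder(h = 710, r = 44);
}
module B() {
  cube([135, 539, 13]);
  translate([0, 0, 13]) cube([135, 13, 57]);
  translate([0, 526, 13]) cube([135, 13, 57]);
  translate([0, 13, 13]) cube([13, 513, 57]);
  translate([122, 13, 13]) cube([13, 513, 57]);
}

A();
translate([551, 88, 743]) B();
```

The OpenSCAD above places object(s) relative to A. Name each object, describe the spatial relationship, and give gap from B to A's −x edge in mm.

The open box's min-x is at 551; the table's min-x is 0; gap = 551 mm.

A is a table. B is an open box. The open box is on top of the table. The gap from the open box to the table's −x edge is 551 mm.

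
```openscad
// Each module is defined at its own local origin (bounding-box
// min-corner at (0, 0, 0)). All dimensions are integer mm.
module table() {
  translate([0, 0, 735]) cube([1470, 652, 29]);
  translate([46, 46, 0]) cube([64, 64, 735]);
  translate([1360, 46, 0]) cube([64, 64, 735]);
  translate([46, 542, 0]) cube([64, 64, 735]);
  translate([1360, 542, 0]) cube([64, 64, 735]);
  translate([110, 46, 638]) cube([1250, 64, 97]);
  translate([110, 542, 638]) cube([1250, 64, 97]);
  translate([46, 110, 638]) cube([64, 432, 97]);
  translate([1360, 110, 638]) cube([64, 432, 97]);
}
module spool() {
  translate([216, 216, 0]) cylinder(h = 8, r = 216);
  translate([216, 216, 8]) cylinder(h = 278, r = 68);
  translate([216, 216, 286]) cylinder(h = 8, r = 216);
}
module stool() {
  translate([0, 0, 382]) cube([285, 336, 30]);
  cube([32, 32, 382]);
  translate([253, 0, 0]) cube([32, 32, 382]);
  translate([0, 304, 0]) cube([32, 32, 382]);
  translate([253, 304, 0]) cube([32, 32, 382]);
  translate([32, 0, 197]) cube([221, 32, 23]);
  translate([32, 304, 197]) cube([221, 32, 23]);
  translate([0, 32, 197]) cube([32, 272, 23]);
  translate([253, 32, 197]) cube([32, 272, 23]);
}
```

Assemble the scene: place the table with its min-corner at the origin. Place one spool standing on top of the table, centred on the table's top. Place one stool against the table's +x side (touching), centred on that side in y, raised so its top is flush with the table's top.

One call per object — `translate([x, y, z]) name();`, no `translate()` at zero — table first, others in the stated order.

table();
translate([519, 110, 764]) spool();
translate([1470, 158, 352]) stool();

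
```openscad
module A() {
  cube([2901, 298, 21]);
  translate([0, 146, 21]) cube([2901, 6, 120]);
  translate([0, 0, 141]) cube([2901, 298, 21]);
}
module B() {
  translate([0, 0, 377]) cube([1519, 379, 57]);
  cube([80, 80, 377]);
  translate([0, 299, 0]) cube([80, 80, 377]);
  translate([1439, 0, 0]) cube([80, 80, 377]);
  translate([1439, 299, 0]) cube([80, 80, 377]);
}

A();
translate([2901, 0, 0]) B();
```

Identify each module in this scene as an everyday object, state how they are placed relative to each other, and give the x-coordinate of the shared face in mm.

A is an I-beam. B is a bench. The bench is against the I-beam's +x side, with their −y faces flush. The x-coordinate of the shared face is 2901 mm.

The I-beam's +x face and the bench's −x face are both at x = 2901 mm.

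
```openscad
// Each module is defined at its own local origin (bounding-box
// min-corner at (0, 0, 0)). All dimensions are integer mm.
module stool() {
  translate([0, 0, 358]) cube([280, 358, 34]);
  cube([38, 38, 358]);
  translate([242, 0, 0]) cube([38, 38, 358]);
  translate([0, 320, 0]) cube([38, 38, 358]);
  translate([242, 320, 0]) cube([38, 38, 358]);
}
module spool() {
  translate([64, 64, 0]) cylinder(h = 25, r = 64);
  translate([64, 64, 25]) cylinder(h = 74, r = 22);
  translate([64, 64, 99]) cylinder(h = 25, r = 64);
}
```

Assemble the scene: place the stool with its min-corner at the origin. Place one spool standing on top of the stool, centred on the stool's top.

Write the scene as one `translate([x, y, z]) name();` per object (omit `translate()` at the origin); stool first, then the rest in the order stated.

stool();
translate([76, 115, 392]) spool();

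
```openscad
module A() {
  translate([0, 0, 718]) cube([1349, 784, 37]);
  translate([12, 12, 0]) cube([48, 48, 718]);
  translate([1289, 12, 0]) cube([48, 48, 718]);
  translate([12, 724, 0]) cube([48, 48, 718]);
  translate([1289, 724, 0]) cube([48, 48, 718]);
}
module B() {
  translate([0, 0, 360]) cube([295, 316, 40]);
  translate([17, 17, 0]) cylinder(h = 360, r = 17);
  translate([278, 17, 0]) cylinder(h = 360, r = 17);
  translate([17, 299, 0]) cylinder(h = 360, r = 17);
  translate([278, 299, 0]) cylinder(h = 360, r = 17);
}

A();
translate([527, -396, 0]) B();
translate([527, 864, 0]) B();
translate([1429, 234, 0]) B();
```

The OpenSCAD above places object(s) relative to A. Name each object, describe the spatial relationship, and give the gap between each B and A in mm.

Each stool's nearest face is 80 mm from the table's bounding box.

A is a table. B is a stool. Three stools sit around the table at the −y, +y, +x sides. The gap between each stool and the table is 80 mm.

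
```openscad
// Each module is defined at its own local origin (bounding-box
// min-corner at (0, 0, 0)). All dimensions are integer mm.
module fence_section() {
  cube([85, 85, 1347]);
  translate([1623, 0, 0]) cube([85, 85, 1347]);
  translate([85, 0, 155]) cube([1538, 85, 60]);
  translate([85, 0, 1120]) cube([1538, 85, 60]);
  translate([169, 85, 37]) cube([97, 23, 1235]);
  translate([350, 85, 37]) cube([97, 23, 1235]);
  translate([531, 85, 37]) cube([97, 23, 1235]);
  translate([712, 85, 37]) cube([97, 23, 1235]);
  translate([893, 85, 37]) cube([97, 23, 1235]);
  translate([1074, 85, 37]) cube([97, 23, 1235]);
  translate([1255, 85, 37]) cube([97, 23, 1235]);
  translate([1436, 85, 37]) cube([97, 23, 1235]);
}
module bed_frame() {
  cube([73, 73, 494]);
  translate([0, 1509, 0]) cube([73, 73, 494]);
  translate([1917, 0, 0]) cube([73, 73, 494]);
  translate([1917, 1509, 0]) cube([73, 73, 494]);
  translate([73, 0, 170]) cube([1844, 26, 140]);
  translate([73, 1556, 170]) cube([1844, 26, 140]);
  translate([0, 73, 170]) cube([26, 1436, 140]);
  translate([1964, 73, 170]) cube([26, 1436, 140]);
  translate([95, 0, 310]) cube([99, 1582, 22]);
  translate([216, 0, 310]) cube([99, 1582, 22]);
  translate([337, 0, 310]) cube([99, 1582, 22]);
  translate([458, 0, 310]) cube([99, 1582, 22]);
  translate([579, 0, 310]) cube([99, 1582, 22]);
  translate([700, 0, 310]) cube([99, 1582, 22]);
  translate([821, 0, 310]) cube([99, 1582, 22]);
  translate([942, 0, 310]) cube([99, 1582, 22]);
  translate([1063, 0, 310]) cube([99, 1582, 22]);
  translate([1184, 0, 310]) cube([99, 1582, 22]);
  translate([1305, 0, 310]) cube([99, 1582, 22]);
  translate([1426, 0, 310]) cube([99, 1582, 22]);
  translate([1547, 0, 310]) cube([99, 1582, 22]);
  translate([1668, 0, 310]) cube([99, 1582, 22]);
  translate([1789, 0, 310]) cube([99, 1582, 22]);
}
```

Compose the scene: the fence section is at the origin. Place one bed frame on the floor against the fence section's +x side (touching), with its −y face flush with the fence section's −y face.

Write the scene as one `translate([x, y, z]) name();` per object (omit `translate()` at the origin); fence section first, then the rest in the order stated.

fence_section();
translate([1708, 0, 0]) bed_frame();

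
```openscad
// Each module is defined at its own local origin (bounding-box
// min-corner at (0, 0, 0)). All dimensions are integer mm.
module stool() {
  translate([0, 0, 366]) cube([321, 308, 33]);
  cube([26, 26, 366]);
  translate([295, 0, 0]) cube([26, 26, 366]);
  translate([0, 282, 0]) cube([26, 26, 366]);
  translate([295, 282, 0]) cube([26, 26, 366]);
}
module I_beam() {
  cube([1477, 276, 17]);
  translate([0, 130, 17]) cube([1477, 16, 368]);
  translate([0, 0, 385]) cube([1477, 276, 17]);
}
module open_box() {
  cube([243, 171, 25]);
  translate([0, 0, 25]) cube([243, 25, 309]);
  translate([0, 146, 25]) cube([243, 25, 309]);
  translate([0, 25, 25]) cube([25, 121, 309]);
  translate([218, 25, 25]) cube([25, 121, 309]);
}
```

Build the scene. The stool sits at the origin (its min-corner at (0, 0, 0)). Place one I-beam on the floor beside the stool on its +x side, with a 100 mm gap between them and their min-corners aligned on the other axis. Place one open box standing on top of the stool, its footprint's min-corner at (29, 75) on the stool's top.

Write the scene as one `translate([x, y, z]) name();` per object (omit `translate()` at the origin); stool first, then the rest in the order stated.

stool();
translate([421, 0, 0]) I_beam();
translate([29, 75, 399]) open_box();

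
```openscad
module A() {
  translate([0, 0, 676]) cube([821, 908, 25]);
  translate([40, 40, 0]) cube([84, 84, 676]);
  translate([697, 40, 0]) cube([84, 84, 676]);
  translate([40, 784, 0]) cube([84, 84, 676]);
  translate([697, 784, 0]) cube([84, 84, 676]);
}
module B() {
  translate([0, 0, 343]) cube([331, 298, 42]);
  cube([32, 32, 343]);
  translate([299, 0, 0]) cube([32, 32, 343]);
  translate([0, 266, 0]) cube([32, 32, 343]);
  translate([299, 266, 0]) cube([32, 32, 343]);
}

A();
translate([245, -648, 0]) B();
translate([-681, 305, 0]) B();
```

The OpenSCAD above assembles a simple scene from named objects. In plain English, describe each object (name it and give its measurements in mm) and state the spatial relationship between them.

A is a rectangular dining table. The top is 821×908×25 mm with its upper surface at z = 701 mm. It stands on four 84×84 mm square legs, each inset 40 mm from the nearest pair of top edges, running from the floor to the underside of the top.

B is a simple wooden stool: a rectangular seat 331 mm (x) by 298 mm (y), 42 mm thick, top face at z = 385 mm, on four square legs, each 32×32 mm in cross-section. The legs rest on z = 0, each flush with a corner of the seat.

Two stools sit around the table at the −y, −x sides.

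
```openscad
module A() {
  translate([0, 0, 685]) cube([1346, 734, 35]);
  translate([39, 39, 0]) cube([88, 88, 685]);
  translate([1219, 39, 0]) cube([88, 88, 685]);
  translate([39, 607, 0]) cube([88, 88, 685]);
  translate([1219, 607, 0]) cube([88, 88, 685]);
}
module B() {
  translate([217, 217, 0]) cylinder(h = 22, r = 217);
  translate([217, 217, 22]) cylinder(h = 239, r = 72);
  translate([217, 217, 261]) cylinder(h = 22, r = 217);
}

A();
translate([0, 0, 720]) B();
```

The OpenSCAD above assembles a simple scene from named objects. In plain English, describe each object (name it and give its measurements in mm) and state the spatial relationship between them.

A is a rectangular dining table. The top is 1346×734×35 mm with its upper surface at z = 720 mm. It stands on four 88×88 mm square legs, each inset 39 mm from the nearest pair of top edges, running from the floor to the underside of the top.

B is a spool: two coaxial disc flanges of radius 217 mm and thickness 22 mm, joined by a core cylinder of radius 72 mm and height 239 mm. The lower flange rests on z = 0 and the three cylinders share a vertical axis.

The spool is on top of the table.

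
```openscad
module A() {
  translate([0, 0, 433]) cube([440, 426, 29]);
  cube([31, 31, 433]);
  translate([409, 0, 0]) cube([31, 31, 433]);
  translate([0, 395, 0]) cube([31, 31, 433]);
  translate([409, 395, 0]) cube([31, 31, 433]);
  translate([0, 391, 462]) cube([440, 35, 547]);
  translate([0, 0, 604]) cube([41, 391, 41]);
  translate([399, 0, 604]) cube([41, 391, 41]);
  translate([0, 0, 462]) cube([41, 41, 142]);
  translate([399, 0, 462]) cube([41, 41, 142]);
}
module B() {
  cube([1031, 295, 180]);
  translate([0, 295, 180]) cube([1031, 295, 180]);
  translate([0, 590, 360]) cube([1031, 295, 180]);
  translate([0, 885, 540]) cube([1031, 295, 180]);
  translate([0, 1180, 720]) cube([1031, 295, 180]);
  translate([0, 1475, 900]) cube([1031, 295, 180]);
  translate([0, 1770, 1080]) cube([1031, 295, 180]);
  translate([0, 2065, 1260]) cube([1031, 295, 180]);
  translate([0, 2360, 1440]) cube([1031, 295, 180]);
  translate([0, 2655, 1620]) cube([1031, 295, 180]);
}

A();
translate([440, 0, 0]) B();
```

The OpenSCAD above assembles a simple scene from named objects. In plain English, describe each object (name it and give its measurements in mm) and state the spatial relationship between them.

A is a chair. The seat is a 440×426×29 mm slab with its top at z = 462 mm, on four 31×31 mm corner legs (flush with the seat edges, standing on z = 0). A flat backrest 35 mm thick, 547 mm tall, spans the full seat width and rises from the seat top along its +y edge, rear face flush with the rear of the seat. Two armrests of 41×41 mm section run along each side from the seat's front edge to the front of the backrest, top faces 183 mm above the seat top and outer faces flush with the seat's x-edges; a 41×41 mm post under the front of each armrest stands on the seat at the front corner.

B is a straight staircase of 10 solid steps. Each step is 1031 mm wide (x), 295 mm deep (y, the going) and 180 mm tall (the rise). The first step rests on the floor; each subsequent step sits one going further in +y and one rise higher in +z, directly behind and above the previous step with no overlap.

The staircase is against the chair's +x side, with their −y faces flush.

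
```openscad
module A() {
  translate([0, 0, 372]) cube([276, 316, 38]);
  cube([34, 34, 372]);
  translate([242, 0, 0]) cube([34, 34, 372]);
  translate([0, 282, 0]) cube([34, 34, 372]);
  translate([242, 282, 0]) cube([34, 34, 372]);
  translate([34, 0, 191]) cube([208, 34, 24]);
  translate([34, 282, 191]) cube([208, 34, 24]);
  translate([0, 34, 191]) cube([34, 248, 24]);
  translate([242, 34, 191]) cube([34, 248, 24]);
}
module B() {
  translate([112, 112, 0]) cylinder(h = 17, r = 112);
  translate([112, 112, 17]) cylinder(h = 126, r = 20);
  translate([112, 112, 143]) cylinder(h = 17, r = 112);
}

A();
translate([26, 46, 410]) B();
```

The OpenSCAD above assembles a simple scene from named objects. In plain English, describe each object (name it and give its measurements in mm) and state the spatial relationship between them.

A is a four-legged stool. The seat is a 276×316×38 mm slab whose top surface is at z = 410 mm; four square legs, each 34×34 mm in cross-section, run from the floor (z = 0) to the underside of the seat, each flush with a corner of the seat. Four stretchers, 34 mm wide and 24 mm tall, connect adjacent legs with their undersides at z = 191 mm, each running between the inner faces of the legs it joins and aligned with the legs' outer faces on the other axis.

B is a spool: two coaxial disc flanges of radius 112 mm and thickness 17 mm, joined by a core cylinder of radius 20 mm and height 126 mm. The lower flange rests on z = 0 and the three cylinders share a vertical axis.

The spool is on top of the stool, centred.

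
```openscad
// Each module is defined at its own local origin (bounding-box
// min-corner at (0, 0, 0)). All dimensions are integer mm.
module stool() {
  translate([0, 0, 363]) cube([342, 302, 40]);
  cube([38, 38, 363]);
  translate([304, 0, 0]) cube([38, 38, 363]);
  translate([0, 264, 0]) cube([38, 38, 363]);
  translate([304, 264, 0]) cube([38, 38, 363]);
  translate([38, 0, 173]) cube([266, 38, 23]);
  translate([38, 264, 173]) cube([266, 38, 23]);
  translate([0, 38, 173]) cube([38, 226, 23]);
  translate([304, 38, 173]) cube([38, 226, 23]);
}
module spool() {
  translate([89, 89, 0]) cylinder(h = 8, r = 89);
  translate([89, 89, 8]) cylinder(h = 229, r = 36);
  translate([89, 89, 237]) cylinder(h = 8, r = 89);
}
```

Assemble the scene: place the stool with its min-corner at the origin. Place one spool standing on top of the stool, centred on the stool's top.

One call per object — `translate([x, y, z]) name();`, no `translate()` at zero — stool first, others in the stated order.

stool();
translate([82, 62, 403]) spool();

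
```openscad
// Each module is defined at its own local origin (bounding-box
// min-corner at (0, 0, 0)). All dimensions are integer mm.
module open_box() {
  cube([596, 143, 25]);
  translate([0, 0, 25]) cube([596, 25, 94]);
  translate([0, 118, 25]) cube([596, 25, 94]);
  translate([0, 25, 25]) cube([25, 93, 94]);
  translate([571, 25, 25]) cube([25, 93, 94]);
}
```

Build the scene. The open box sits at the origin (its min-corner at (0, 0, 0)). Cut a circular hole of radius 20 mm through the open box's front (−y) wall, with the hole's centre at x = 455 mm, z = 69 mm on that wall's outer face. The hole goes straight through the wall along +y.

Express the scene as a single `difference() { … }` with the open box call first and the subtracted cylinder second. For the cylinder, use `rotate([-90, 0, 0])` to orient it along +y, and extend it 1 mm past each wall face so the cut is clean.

difference() {
  open_box();
  translate([455, -1, 69]) rotate([-90, 0, 0]) cylinder(h = 27, r = 20);
}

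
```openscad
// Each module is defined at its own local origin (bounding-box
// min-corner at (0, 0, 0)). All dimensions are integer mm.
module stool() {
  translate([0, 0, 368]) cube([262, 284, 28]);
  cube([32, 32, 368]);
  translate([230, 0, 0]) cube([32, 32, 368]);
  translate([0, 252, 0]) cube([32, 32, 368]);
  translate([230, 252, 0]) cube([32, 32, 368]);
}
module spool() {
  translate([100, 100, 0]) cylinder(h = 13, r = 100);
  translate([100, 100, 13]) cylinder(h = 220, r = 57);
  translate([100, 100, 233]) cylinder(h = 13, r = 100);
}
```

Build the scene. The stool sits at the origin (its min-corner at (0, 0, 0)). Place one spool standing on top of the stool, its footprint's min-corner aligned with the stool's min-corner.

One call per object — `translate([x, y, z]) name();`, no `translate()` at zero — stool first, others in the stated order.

stool();
translate([0, 0, 396]) spool();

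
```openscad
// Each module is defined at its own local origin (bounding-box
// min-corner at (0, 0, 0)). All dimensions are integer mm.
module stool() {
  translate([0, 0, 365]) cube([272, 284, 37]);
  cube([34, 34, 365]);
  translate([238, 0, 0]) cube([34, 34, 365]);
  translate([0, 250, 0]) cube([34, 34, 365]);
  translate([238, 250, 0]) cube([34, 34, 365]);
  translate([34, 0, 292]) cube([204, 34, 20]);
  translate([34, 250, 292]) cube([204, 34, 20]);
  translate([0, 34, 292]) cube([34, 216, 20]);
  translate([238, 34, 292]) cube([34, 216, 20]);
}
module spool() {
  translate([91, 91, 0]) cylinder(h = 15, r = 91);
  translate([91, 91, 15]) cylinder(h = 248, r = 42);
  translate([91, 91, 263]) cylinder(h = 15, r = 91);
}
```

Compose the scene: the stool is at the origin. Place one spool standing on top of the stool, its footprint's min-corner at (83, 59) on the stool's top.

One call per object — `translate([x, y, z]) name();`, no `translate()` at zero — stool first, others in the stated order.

stool();
translate([83, 59, 402]) spool();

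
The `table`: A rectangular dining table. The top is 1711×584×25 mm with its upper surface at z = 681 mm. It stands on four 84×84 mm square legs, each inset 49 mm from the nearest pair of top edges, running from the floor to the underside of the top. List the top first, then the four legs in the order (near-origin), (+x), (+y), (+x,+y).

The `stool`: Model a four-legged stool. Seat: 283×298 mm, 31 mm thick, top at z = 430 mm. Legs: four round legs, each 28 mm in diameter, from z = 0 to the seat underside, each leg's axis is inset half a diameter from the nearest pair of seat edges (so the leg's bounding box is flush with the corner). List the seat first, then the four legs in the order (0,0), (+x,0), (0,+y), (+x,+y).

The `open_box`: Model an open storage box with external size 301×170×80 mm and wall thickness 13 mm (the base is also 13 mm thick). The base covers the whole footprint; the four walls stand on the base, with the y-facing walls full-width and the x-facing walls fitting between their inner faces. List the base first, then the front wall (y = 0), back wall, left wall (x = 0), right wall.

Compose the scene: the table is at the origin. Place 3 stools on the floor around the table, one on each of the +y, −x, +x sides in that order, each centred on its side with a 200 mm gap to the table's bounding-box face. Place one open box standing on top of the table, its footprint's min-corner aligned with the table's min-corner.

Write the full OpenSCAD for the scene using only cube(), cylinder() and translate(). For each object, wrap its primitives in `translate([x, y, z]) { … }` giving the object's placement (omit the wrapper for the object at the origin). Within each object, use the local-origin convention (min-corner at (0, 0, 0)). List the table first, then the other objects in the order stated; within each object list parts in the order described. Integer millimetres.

translate([0, 0, 656]) cube([1711, 584, 25]);
translate([49, 49, 0]) cube([84, 84, 656]);
translate([1578, 49, 0]) cube([84, 84, 656]);
translate([49, 451, 0]) cube([84, 84, 656]);
translate([1578, 451, 0]) cube([84, 84, 656]);
translate([714, 784, 0]) {
  translate([0, 0, 399]) cube([283, 298, 31]);
  translate([14, 14, 0]) cylinder(h = 399, r = 14);
  translate([269, 14, 0]) cylinder(h = 399, r = 14);
  translate([14, 284, 0]) cylinder(h = 399, r = 14);
  translate([269, 284, 0]) cylinder(h = 399, r = 14);
}
translate([-483, 143, 0]) {
  translate([0, 0, 399]) cube([283, 298, 31]);
  translate([14, 14, 0]) cylinder(h = 399, r = 14);
  translate([269, 14, 0]) cylinder(h = 399, r = 14);
  translate([14, 284, 0]) cylinder(h = 399, r = 14);
  translate([269, 284, 0]) cylinder(h = 399, r = 14);
}
translate([1911, 143, 0]) {
  translate([0, 0, 399]) cube([283, 298, 31]);
  translate([14, 14, 0]) cylinder(h = 399, r = 14);
  translate([269, 14, 0]) cylinder(h = 399, r = 14);
  translate([14, 284, 0]) cylinder(h = 399, r = 14);
  translate([269, 284, 0]) cylinder(h = 399, r = 14);
}
translate([0, 0, 681]) {
  cube([301, 170, 13]);
  translate([0, 0, 13]) cube([301, 13, 67]);
  translate([0, 157, 13]) cube([301, 13, 67]);
  translate([0, 13, 13]) cube([13, 144, 67]);
  translate([288, 13, 13]) cube([13, 144, 67]);
}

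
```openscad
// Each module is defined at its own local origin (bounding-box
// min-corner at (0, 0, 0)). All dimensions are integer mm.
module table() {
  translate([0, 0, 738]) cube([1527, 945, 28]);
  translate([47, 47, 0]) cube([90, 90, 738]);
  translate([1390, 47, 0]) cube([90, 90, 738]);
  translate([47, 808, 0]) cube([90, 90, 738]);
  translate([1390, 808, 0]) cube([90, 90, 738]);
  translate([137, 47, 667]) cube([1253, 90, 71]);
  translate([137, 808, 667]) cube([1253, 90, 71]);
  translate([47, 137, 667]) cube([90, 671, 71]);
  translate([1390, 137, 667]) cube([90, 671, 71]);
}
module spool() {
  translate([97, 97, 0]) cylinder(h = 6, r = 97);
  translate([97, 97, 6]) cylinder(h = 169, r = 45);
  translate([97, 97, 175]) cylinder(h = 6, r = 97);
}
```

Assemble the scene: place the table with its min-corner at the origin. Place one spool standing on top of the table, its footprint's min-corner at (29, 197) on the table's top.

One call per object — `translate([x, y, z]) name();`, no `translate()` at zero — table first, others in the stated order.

table();
translate([29, 197, 766]) spool();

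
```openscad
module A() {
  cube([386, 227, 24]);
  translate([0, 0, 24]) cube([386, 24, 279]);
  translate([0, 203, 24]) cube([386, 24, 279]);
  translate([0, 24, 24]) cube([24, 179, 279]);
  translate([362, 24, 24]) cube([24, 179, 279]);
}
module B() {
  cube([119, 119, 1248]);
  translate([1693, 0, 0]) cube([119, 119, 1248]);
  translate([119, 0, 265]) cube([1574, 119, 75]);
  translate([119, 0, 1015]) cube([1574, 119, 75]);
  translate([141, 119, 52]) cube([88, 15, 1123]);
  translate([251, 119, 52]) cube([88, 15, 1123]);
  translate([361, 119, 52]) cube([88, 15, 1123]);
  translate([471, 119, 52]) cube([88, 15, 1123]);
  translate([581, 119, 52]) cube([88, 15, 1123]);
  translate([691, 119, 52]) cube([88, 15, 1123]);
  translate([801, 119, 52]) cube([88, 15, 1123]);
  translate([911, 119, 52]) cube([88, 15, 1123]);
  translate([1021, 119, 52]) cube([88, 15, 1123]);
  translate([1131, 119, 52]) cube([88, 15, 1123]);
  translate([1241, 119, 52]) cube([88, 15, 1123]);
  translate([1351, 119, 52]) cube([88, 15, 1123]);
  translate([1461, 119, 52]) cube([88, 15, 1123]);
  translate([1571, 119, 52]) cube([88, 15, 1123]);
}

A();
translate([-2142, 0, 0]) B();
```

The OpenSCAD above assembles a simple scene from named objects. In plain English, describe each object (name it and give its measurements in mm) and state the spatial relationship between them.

A is an open storage box with external size 386×227×303 mm and wall thickness 24 mm (the base is also 24 mm thick). The base covers the whole footprint; the four walls stand on the base, with the y-facing walls full-width and the x-facing walls fitting between their inner faces.

B is a fence section. Two 119×119 mm posts, 1248 mm tall, stand on the floor with a clear span of 1574 mm between their inner faces. Two horizontal rails of 119×75 mm section span the gap between the posts with their undersides at z = 265 mm and z = 1015 mm, flush with the posts' −y face. 14 pickets, each 88 mm wide, 15 mm thick and 1123 mm tall, are fixed to the +y face of the rails with their bottoms at z = 52 mm, evenly spaced across the span with equal gaps (rounded down to the nearest mm) at the −x end and between each pair — any rounding remainder accumulates at the +x end.

The fence section is on the floor beside the open box on its −x side.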